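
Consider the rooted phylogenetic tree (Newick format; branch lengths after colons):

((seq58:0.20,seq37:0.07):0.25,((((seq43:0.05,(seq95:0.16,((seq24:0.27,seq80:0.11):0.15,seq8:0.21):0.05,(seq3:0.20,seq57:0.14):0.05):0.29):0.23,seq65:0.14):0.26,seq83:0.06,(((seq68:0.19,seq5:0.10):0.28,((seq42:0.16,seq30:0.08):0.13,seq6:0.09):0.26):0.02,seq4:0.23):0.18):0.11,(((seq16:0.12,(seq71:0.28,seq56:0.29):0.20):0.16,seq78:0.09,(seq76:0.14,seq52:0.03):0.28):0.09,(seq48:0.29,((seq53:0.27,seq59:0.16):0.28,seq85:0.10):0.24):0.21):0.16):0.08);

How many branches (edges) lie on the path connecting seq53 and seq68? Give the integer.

10

The MRCA of seq53 and seq68 is the node subtending ((((seq43,(seq95,((seq24,seq80),seq8),(seq3,seq57))),seq65),seq83,(((seq68,seq5),((seq42,seq30),seq6)),seq4)),(((seq16,(seq71,seq56)),seq78,(seq76,seq52)),(seq48,((seq53,seq59),seq85)))).
From seq53 up to that node: 5 branches. From seq68 up to the same node: 5 branches. Total: 5 + 5 = 10.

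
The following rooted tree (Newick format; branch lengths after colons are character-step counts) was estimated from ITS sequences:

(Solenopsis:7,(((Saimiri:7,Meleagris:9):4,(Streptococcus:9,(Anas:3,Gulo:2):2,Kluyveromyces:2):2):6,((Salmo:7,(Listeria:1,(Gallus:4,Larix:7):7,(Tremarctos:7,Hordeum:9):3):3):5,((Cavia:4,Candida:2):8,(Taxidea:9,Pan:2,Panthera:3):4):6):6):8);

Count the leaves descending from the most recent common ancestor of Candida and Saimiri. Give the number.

The MRCA of Candida and Saimiri is the node subtending (((Saimiri,Meleagris),(Streptococcus,(Anas,Gulo),Kluyveromyces)),((Salmo,(Listeria,(Gallus,Larix),(Tremarctos,Hordeum))),((Cavia,Candida),(Taxidea,Pan,Panthera)))).
That clade contains 17 terminal taxa: Anas, Candida, Cavia, Gallus, Gulo, Hordeum, Kluyveromyces, Larix, Listeria, Meleagris, Pan, Panthera, Saimiri, Salmo, Streptococcus, Taxidea, Tremarctos.

17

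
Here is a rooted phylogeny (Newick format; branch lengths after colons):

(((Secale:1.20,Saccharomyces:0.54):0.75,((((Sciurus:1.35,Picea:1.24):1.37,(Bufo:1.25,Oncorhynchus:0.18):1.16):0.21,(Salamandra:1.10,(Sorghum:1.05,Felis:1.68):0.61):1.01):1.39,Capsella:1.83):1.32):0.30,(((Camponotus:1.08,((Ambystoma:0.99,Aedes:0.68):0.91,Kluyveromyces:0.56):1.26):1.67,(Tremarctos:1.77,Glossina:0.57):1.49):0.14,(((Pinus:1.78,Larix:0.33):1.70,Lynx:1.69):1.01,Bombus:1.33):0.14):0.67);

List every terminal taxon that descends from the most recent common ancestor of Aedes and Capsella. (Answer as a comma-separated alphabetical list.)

Aedes, Ambystoma, Bombus, Bufo, Camponotus, Capsella, Felis, Glossina, Kluyveromyces, Larix, Lynx, Oncorhynchus, Picea, Pinus, Saccharomyces, Salamandra, Sciurus, Secale, Sorghum, Tremarctos

Tracing Aedes: it sits inside (Ambystoma,Aedes).
Tracing Capsella: it sits inside ((((Sciurus,Picea),(Bufo,Oncorhynchus)),(Salamandra,(Sorghum,Felis))),Capsella).
The smallest clade enclosing both is the whole tree (their MRCA is the root), so the answer is all 20 tips in alphabetical order.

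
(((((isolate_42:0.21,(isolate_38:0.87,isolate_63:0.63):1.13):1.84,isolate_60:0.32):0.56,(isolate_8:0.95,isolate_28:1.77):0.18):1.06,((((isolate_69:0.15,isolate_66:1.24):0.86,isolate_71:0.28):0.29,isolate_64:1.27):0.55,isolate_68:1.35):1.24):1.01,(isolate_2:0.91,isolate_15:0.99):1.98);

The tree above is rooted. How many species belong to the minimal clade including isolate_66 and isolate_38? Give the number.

The MRCA of isolate_66 and isolate_38 is the node subtending ((((isolate_42,(isolate_38,isolate_63)),isolate_60),(isolate_8,isolate_28)),((((isolate_69,isolate_66),isolate_71),isolate_64),isolate_68)).
That clade contains 11 terminal taxa: isolate_28, isolate_38, isolate_42, isolate_60, isolate_63, isolate_64, isolate_66, isolate_68, isolate_69, isolate_71, isolate_8.

11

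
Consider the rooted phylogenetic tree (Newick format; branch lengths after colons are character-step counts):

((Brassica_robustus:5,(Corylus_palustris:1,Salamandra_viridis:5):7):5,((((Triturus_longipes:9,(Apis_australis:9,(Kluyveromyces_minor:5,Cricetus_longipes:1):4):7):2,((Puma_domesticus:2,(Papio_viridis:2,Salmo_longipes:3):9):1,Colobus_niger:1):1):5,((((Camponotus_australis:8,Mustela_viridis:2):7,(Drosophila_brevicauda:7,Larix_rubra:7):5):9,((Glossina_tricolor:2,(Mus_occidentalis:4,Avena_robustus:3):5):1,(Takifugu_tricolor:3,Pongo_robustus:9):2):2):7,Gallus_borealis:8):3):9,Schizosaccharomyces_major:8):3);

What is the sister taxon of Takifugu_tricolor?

Pongo_robustus

Takifugu_tricolor attaches to the tree at the node subtending (Takifugu_tricolor,Pongo_robustus).
The other lineage descending from that same node — the sister group — is the single tip Pongo_robustus.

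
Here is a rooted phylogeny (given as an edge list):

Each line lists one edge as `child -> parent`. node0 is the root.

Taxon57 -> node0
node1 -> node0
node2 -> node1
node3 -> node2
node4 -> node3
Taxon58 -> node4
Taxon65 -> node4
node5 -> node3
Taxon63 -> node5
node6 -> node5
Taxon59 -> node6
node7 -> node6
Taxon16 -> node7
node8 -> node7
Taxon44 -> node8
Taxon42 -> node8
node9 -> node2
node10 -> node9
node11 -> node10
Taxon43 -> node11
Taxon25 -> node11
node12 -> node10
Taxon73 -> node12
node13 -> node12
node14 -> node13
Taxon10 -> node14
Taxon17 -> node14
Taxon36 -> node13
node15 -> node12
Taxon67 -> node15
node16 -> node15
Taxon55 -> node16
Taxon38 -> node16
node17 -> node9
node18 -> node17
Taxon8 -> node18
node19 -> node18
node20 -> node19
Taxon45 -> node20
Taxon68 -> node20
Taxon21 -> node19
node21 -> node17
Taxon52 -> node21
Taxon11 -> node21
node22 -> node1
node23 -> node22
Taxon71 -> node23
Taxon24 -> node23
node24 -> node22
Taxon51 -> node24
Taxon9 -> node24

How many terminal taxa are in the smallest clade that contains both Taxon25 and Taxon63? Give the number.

22

The MRCA of Taxon25 and Taxon63 is the node subtending (((Taxon58,Taxon65),(Taxon63,(Taxon59,(Taxon16,(Taxon44,Taxon42))))),(((Taxon43,Taxon25),(Taxon73,((Taxon10,Taxon17),Taxon36),(Taxon67,(Taxon55,Taxon38)))),((Taxon8,((Taxon45,Taxon68),Taxon21)),(Taxon52,Taxon11)))).
That clade contains 22 terminal taxa: Taxon10, Taxon11, Taxon16, Taxon17, Taxon21, Taxon25, Taxon36, Taxon38, Taxon42, Taxon43, Taxon44, Taxon45, Taxon52, Taxon55, Taxon58, Taxon59, Taxon63, Taxon65, Taxon67, Taxon68, Taxon73, Taxon8.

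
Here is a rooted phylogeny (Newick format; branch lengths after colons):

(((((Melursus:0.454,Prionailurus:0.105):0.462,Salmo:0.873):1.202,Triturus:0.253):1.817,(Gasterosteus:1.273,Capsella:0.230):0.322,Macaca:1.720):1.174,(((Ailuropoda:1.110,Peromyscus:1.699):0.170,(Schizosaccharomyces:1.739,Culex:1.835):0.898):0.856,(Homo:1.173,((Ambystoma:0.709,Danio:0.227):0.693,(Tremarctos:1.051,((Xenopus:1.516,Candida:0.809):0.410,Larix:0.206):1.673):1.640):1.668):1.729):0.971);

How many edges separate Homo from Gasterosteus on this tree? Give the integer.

The MRCA of Homo and Gasterosteus is the root of the tree.
From Homo up to that node: 3 branches. From Gasterosteus up to the same node: 3 branches. Total: 3 + 3 = 6.

6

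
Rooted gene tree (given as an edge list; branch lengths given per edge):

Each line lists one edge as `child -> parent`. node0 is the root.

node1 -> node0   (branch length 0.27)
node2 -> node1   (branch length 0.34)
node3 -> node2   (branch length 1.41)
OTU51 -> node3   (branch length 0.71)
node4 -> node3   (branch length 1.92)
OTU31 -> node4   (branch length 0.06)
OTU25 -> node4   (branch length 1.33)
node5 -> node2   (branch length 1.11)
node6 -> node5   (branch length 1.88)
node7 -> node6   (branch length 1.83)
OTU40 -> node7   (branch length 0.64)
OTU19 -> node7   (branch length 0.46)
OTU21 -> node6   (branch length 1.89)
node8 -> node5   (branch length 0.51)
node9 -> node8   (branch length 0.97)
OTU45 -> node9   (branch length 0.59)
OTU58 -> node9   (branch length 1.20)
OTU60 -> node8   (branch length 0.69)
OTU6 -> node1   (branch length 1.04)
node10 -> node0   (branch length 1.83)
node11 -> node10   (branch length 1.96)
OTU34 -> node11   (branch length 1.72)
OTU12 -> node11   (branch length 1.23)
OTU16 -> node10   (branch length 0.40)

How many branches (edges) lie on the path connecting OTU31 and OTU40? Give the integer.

The MRCA of OTU31 and OTU40 is the node subtending ((OTU51,(OTU31,OTU25)),(((OTU40,OTU19),OTU21),((OTU45,OTU58),OTU60))).
From OTU31 up to that node: 3 branches. From OTU40 up to the same node: 4 branches. Total: 3 + 4 = 7.

7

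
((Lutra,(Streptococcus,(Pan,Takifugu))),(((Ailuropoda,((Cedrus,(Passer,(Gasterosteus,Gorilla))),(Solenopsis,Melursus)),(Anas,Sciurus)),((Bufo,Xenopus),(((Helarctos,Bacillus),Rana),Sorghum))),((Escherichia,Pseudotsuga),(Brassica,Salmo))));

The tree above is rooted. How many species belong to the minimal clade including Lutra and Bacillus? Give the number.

The MRCA of Lutra and Bacillus is the root, so the clade is the entire tree.
That clade contains 23 terminal taxa: Ailuropoda, Anas, Bacillus, Brassica, Bufo, Cedrus, Escherichia, Gasterosteus, Gorilla, Helarctos, Lutra, Melursus, Pan, Passer, Pseudotsuga, Rana, Salmo, Sciurus, Solenopsis, Sorghum, Streptococcus, Takifugu, Xenopus.

23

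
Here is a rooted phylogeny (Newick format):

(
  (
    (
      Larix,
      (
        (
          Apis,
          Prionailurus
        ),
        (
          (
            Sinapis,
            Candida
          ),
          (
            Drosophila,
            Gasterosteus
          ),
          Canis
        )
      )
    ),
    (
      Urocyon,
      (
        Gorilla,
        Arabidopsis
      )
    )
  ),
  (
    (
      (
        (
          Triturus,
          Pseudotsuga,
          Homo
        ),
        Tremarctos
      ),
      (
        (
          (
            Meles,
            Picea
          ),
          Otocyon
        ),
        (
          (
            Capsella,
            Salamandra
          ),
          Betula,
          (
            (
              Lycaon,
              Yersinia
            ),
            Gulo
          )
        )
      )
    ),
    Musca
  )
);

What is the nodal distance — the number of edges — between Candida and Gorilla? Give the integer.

8

The MRCA of Candida and Gorilla is the node subtending ((Larix,((Apis,Prionailurus),((Sinapis,Candida),(Drosophila,Gasterosteus),Canis))),(Urocyon,(Gorilla,Arabidopsis))).
From Candida up to that node: 5 branches. From Gorilla up to the same node: 3 branches. Total: 5 + 3 = 8.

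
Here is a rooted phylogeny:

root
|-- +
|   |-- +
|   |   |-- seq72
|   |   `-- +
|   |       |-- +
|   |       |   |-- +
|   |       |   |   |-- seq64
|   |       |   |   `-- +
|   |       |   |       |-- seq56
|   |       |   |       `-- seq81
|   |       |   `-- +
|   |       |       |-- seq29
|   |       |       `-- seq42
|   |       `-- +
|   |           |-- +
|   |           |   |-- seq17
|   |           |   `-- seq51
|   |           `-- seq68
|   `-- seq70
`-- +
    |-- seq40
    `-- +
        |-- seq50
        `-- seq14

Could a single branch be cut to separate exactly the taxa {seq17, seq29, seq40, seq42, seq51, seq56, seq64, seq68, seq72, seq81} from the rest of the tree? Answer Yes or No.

No

The MRCA of the listed taxa is the root, so the smallest clade containing them is the whole tree.
That clade also contains seq14, seq50, seq70, which are not in the proposed group, so the group is not monophyletic.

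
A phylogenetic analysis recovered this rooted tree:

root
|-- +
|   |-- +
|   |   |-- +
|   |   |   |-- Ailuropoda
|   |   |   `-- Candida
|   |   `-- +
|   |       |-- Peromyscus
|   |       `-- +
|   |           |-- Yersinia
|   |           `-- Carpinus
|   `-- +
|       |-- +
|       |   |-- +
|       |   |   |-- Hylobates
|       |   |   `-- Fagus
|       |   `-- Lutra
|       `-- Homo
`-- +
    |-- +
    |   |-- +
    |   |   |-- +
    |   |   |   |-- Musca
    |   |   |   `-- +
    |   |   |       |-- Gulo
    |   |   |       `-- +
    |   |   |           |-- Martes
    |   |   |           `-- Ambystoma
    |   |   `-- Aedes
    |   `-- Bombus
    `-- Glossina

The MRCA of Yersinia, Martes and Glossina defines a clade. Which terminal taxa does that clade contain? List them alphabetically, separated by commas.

Tracing Yersinia: it sits inside (Yersinia,Carpinus).
Tracing Martes: it sits inside (Martes,Ambystoma).
Tracing Glossina: it sits inside ((((Musca,(Gulo,(Martes,Ambystoma))),Aedes),Bombus),Glossina).
The smallest clade enclosing all 3 is the whole tree (their MRCA is the root), so the answer is all 16 tips in alphabetical order.

Aedes, Ailuropoda, Ambystoma, Bombus, Candida, Carpinus, Fagus, Glossina, Gulo, Homo, Hylobates, Lutra, Martes, Musca, Peromyscus, Yersinia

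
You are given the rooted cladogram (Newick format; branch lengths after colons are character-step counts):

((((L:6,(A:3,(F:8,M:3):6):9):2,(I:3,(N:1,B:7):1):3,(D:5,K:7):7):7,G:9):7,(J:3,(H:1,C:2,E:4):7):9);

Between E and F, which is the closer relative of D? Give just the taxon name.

The MRCA of D and F subtends ((L,(A,(F,M))),(I,(N,B)),(D,K)) (9 taxa).
The MRCA of D and E is the root, subtending the entire tree (14 taxa).
The first is nested inside the second, so D shares a more recent common ancestor with F.

F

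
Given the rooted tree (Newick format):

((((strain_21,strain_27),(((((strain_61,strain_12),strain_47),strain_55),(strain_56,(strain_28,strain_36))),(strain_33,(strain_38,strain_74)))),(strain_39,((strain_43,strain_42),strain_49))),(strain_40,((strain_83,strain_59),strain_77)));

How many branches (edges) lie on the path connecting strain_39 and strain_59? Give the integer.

The MRCA of strain_39 and strain_59 is the root of the tree.
From strain_39 up to that node: 3 branches. From strain_59 up to the same node: 4 branches. Total: 3 + 4 = 7.

7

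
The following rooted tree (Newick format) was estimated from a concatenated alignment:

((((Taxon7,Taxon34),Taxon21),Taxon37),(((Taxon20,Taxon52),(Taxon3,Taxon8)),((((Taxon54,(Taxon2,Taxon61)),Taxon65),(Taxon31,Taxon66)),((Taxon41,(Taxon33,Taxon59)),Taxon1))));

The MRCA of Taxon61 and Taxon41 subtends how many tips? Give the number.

10

The MRCA of Taxon61 and Taxon41 is the node subtending ((((Taxon54,(Taxon2,Taxon61)),Taxon65),(Taxon31,Taxon66)),((Taxon41,(Taxon33,Taxon59)),Taxon1)).
That clade contains 10 terminal taxa: Taxon1, Taxon2, Taxon31, Taxon33, Taxon41, Taxon54, Taxon59, Taxon61, Taxon65, Taxon66.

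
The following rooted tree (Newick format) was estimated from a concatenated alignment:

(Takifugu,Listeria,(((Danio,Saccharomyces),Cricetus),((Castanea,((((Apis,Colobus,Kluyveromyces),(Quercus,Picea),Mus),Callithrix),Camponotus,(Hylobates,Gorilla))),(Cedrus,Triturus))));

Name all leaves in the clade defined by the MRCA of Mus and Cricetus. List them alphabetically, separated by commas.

Tracing Mus: it sits inside ((Apis,Colobus,Kluyveromyces),(Quercus,Picea),Mus).
Tracing Cricetus: it sits inside ((Danio,Saccharomyces),Cricetus).
The smallest clade enclosing both is (((Danio,Saccharomyces),Cricetus),((Castanea,((((Apis,Colobus,Kluyveromyces),(Quercus,Picea),Mus),Callithrix),Camponotus,(Hylobates,Gorilla))),(Cedrus,Triturus))); the answer is its 16 terminal taxa in alphabetical order.

Apis, Callithrix, Camponotus, Castanea, Cedrus, Colobus, Cricetus, Danio, Gorilla, Hylobates, Kluyveromyces, Mus, Picea, Quercus, Saccharomyces, Triturus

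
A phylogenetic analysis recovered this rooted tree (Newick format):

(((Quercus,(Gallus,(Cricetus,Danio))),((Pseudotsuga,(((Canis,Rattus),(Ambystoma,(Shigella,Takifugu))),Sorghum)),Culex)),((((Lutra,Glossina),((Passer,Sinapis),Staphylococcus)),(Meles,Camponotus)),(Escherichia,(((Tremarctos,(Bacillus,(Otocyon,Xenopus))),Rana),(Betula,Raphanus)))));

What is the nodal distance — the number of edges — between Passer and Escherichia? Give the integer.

7

The MRCA of Passer and Escherichia is the node subtending ((((Lutra,Glossina),((Passer,Sinapis),Staphylococcus)),(Meles,Camponotus)),(Escherichia,(((Tremarctos,(Bacillus,(Otocyon,Xenopus))),Rana),(Betula,Raphanus)))).
From Passer up to that node: 5 branches. From Escherichia up to the same node: 2 branches. Total: 5 + 2 = 7.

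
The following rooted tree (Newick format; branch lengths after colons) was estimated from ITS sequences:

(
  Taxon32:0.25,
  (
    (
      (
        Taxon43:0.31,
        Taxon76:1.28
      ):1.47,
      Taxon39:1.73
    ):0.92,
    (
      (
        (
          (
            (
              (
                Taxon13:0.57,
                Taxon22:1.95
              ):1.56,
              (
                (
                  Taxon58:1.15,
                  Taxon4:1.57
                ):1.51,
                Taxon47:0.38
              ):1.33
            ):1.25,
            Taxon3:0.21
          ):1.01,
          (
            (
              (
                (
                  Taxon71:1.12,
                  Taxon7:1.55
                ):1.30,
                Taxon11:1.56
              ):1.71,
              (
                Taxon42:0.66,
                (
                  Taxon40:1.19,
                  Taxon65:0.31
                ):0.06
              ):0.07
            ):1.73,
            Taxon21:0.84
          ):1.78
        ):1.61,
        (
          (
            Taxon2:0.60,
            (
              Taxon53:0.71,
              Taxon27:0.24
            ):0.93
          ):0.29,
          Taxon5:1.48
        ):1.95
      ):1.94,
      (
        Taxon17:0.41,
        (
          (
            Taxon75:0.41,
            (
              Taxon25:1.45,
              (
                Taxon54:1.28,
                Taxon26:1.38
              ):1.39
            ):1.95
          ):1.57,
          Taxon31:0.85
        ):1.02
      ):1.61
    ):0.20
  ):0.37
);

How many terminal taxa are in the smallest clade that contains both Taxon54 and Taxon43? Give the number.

The MRCA of Taxon54 and Taxon43 is the node subtending (((Taxon43,Taxon76),Taxon39),((((((Taxon13,Taxon22),((Taxon58,Taxon4),Taxon47)),Taxon3),((((Taxon71,Taxon7),Taxon11),(Taxon42,(Taxon40,Taxon65))),Taxon21)),((Taxon2,(Taxon53,Taxon27)),Taxon5)),(Taxon17,((Taxon75,(Taxon25,(Taxon54,Taxon26))),Taxon31)))).
That clade contains 26 terminal taxa: Taxon11, Taxon13, Taxon17, Taxon2, Taxon21, Taxon22, Taxon25, Taxon26, Taxon27, Taxon3, Taxon31, Taxon39, Taxon4, Taxon40, Taxon42, Taxon43, Taxon47, Taxon5, Taxon53, Taxon54, Taxon58, Taxon65, Taxon7, Taxon71, Taxon75, Taxon76.

26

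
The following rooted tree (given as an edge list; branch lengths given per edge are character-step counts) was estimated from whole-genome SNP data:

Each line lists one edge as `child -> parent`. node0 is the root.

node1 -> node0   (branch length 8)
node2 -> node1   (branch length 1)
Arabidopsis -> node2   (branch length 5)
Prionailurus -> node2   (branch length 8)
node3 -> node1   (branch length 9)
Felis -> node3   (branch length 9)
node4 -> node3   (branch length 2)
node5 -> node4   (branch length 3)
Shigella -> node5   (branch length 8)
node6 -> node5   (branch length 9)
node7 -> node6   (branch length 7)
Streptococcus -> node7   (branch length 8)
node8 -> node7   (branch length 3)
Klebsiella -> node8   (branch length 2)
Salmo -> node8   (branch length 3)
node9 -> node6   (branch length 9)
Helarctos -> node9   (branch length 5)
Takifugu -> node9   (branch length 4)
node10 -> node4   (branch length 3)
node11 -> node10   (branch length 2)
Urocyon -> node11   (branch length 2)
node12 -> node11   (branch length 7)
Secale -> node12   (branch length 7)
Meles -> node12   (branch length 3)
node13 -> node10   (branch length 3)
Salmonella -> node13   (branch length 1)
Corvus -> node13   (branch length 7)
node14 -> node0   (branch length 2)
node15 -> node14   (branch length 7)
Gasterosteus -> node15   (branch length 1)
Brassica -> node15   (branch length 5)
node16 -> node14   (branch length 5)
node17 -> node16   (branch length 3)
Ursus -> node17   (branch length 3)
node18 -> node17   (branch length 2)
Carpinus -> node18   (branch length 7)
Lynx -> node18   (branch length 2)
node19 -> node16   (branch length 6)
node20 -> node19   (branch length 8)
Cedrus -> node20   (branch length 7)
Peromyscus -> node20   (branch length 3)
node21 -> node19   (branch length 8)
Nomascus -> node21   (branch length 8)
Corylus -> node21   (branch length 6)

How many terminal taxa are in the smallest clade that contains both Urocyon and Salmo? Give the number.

11

The MRCA of Urocyon and Salmo is the node subtending ((Shigella,((Streptococcus,(Klebsiella,Salmo)),(Helarctos,Takifugu))),((Urocyon,(Secale,Meles)),(Salmonella,Corvus))).
That clade contains 11 terminal taxa: Corvus, Helarctos, Klebsiella, Meles, Salmo, Salmonella, Secale, Shigella, Streptococcus, Takifugu, Urocyon.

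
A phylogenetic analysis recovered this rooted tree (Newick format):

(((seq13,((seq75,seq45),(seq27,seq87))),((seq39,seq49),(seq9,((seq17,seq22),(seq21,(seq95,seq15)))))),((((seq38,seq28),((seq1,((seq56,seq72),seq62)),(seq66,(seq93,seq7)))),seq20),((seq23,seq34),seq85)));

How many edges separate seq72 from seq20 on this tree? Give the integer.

The MRCA of seq72 and seq20 is the node subtending (((seq38,seq28),((seq1,((seq56,seq72),seq62)),(seq66,(seq93,seq7)))),seq20).
From seq72 up to that node: 6 branches. From seq20 up to the same node: 1 branch. Total: 6 + 1 = 7.

7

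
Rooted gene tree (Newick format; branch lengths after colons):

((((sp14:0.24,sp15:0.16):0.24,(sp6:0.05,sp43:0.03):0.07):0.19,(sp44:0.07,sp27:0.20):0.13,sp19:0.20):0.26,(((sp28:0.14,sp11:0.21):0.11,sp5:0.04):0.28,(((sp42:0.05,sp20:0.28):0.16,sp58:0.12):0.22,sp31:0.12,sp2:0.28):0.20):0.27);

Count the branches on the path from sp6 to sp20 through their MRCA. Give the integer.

The MRCA of sp6 and sp20 is the root of the tree.
From sp6 up to that node: 4 branches. From sp20 up to the same node: 5 branches. Total: 4 + 5 = 9.

9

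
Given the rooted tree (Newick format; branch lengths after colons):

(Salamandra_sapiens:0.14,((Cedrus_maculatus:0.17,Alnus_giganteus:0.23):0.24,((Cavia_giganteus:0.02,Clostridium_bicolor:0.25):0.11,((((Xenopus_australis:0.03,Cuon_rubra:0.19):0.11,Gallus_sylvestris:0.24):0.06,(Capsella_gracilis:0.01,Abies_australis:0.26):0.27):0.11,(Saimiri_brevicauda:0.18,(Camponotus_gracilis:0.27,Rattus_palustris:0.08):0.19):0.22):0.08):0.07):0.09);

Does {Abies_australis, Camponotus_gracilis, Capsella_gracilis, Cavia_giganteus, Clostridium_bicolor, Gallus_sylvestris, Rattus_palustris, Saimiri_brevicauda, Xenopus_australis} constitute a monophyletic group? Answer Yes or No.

No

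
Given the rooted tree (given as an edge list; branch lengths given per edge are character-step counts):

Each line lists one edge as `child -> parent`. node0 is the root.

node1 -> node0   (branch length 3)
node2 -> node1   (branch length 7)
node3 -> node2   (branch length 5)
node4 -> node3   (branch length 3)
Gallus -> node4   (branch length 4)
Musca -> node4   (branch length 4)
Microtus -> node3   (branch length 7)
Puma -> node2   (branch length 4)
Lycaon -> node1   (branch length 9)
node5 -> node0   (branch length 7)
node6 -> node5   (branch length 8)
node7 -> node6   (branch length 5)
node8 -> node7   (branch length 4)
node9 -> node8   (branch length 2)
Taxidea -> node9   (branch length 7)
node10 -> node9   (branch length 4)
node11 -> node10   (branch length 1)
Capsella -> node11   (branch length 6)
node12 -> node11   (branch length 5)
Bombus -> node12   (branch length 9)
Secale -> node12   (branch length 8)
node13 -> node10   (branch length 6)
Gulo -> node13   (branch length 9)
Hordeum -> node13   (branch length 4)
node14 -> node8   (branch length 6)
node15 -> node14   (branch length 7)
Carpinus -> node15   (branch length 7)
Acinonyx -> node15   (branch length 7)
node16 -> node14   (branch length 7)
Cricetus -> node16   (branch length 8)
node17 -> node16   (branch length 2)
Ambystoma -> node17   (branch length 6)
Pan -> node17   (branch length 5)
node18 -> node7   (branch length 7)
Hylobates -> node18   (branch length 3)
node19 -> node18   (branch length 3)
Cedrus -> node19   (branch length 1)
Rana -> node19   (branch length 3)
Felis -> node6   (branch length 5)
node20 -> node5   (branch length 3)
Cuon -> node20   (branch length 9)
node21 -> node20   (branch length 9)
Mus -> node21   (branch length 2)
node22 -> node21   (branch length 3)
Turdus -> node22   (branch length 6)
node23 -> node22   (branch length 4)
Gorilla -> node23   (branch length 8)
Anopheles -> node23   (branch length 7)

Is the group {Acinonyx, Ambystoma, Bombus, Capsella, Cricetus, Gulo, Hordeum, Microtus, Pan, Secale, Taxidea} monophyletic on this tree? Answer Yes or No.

No

The MRCA of the listed taxa is the root, so the smallest clade containing them is the whole tree.
That clade also contains Anopheles, Carpinus, Cedrus, Cuon, Felis, Gallus, Gorilla, Hylobates, Lycaon, Mus, Musca, Puma, Rana, Turdus, which are not in the proposed group, so the group is not monophyletic.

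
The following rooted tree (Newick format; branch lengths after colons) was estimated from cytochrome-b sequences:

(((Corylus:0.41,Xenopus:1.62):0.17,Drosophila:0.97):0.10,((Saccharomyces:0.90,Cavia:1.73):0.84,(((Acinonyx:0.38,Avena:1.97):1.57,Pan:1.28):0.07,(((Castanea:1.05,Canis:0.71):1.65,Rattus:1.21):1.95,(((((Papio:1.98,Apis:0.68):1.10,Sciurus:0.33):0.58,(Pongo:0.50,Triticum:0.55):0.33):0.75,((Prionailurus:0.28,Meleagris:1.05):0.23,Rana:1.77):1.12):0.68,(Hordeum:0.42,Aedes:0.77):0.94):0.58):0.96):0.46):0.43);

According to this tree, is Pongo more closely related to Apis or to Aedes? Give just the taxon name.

The MRCA of Pongo and Apis subtends (((Papio,Apis),Sciurus),(Pongo,Triticum)) (5 taxa).
The MRCA of Pongo and Aedes subtends (((((Papio,Apis),Sciurus),(Pongo,Triticum)),((Prionailurus,Meleagris),Rana)),(Hordeum,Aedes)) (10 taxa).
The first is nested inside the second, so Pongo shares a more recent common ancestor with Apis.

Apis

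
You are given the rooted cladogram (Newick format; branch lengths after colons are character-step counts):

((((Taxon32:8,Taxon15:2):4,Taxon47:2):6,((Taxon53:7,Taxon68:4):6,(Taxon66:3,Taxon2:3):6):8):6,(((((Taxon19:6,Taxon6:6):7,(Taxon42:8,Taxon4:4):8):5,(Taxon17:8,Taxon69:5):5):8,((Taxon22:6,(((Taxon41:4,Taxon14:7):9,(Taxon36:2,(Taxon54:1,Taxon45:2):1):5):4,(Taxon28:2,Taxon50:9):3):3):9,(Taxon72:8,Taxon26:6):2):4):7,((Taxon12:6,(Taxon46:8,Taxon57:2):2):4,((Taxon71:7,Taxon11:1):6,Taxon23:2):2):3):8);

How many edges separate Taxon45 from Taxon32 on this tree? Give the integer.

The MRCA of Taxon45 and Taxon32 is the root of the tree.
From Taxon45 up to that node: 9 branches. From Taxon32 up to the same node: 4 branches. Total: 9 + 4 = 13.

13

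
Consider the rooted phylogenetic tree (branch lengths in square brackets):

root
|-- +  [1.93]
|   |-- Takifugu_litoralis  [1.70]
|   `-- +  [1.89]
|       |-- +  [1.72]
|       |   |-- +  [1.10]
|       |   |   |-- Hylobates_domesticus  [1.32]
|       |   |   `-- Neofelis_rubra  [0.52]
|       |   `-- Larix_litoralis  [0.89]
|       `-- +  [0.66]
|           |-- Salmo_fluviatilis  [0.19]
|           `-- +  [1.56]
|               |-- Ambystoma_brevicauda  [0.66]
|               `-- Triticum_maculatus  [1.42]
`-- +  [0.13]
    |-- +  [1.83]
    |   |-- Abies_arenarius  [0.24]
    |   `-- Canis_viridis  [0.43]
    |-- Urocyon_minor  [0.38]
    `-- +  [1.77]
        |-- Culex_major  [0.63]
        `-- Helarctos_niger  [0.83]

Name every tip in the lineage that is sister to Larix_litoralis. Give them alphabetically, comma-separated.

Larix_litoralis attaches to the tree at the node subtending ((Hylobates_domesticus,Neofelis_rubra),Larix_litoralis).
The other lineage descending from that same node — the sister group — is (Hylobates_domesticus,Neofelis_rubra); its 2 tips in alphabetical order are the answer.

Hylobates_domesticus, Neofelis_rubra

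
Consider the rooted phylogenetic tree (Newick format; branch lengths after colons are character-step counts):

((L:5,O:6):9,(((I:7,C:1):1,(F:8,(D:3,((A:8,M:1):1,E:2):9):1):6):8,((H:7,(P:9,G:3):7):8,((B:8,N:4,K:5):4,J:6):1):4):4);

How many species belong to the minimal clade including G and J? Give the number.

7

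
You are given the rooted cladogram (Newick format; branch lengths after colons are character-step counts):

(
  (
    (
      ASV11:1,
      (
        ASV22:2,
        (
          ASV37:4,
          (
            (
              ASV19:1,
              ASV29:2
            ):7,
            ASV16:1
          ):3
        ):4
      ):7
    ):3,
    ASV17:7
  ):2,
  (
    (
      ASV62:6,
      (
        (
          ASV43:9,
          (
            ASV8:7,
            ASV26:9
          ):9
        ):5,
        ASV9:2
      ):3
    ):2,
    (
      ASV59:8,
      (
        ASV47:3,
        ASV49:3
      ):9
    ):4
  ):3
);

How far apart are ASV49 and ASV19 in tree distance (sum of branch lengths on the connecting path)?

46

The path runs ASV49 → … → MRCA → … → ASV19; the MRCA is the root of the tree.
Branch lengths along that path: 3 + 9 + 4 + 3 + 2 + 3 + 7 + 4 + 3 + 7 + 1 = 46.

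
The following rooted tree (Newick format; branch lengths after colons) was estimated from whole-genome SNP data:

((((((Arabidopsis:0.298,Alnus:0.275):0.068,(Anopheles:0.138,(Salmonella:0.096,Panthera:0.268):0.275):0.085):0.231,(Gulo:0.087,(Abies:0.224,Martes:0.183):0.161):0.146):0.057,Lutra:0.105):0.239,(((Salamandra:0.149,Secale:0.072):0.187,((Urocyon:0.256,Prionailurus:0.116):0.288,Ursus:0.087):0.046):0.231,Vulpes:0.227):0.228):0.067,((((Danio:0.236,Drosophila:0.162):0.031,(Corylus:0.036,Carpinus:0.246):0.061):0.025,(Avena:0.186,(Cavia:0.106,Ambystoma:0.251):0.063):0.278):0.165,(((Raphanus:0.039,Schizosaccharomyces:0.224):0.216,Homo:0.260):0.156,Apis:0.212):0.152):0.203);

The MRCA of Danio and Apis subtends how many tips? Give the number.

11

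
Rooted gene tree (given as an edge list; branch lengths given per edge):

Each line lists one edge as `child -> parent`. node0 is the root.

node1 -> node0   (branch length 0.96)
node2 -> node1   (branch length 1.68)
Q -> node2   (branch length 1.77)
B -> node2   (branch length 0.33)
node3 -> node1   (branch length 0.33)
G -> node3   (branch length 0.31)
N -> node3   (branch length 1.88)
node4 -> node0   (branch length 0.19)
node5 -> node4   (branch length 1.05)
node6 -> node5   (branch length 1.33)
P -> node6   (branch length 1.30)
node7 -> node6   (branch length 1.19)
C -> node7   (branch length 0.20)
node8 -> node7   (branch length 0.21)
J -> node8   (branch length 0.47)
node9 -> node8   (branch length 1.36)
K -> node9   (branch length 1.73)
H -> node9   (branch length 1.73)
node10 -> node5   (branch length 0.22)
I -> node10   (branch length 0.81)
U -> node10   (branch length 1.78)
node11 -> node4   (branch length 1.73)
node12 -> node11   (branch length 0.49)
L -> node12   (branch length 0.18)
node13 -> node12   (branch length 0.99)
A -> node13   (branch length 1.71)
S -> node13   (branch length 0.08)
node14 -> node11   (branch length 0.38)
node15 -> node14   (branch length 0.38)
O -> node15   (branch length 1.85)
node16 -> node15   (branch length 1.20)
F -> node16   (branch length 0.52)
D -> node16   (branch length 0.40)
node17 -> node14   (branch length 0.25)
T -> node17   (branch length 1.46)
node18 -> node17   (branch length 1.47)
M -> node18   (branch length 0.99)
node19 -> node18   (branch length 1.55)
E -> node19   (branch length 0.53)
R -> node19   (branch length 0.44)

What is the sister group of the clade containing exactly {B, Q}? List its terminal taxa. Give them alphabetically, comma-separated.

G, N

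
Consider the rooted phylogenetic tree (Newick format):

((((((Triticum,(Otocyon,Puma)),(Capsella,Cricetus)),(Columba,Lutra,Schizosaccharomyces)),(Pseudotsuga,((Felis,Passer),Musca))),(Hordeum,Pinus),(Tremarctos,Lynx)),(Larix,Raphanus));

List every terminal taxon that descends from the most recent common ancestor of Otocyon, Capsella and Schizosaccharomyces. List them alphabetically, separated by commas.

Tracing Otocyon: it sits inside (Otocyon,Puma).
Tracing Capsella: it sits inside (Capsella,Cricetus).
Tracing Schizosaccharomyces: it sits inside (Columba,Lutra,Schizosaccharomyces).
The smallest clade enclosing all 3 is (((Triticum,(Otocyon,Puma)),(Capsella,Cricetus)),(Columba,Lutra,Schizosaccharomyces)); the answer is its 8 terminal taxa in alphabetical order.

Capsella, Columba, Cricetus, Lutra, Otocyon, Puma, Schizosaccharomyces, Triticum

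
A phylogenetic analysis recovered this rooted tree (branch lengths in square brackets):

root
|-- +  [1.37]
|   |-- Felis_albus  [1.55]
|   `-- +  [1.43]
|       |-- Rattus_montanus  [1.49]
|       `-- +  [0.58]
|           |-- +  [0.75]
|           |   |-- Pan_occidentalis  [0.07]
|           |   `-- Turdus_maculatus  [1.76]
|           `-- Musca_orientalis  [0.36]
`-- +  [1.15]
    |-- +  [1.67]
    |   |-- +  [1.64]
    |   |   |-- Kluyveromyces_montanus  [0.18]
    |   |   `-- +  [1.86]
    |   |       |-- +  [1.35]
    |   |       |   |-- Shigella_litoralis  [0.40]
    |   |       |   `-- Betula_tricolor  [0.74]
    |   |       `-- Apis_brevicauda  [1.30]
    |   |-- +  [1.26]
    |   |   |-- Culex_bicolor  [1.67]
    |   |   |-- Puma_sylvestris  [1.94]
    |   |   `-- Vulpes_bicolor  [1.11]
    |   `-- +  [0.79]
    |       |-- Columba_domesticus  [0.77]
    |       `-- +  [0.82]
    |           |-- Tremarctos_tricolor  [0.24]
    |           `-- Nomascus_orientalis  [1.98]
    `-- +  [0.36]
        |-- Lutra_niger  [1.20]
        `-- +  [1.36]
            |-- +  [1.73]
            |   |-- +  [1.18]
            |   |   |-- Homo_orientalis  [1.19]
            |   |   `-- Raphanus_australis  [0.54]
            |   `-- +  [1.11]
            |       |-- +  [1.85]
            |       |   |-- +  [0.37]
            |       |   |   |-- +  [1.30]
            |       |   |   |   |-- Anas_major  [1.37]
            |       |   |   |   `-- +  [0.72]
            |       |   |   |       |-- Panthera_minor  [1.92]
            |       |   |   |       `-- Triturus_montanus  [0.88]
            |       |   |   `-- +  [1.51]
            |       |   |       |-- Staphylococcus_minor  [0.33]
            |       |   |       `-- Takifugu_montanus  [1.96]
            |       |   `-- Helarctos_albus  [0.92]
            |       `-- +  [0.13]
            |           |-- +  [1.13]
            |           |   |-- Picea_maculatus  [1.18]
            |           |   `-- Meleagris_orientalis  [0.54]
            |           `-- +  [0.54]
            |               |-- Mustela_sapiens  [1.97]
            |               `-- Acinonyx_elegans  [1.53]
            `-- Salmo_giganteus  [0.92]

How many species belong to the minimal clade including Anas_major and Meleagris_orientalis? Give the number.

10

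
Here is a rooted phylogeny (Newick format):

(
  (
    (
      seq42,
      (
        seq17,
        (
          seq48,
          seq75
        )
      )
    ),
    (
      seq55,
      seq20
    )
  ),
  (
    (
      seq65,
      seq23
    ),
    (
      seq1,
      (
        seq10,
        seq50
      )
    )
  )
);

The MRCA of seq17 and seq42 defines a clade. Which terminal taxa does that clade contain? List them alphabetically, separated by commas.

seq17, seq42, seq48, seq75

Tracing seq17: it sits inside (seq17,(seq48,seq75)).
Tracing seq42: it sits inside (seq42,(seq17,(seq48,seq75))).
The smallest clade enclosing both is (seq42,(seq17,(seq48,seq75))); the answer is its 4 terminal taxa in alphabetical order.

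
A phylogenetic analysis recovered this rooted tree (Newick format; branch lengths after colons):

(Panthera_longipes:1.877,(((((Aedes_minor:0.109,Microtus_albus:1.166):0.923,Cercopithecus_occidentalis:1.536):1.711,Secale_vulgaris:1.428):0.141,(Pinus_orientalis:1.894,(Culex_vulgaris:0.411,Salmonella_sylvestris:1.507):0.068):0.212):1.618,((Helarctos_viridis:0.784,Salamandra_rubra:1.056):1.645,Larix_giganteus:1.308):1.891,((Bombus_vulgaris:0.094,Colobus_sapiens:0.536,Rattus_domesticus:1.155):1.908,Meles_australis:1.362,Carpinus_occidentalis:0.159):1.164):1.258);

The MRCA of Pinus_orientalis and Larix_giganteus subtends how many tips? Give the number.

The MRCA of Pinus_orientalis and Larix_giganteus is the node subtending (((((Aedes_minor,Microtus_albus),Cercopithecus_occidentalis),Secale_vulgaris),(Pinus_orientalis,(Culex_vulgaris,Salmonella_sylvestris))),((Helarctos_viridis,Salamandra_rubra),Larix_giganteus),((Bombus_vulgaris,Colobus_sapiens,Rattus_domesticus),Meles_australis,Carpinus_occidentalis)).
That clade contains 15 terminal taxa: Aedes_minor, Bombus_vulgaris, Carpinus_occidentalis, Cercopithecus_occidentalis, Colobus_sapiens, Culex_vulgaris, Helarctos_viridis, Larix_giganteus, Meles_australis, Microtus_albus, Pinus_orientalis, Rattus_domesticus, Salamandra_rubra, Salmonella_sylvestris, Secale_vulgaris.

15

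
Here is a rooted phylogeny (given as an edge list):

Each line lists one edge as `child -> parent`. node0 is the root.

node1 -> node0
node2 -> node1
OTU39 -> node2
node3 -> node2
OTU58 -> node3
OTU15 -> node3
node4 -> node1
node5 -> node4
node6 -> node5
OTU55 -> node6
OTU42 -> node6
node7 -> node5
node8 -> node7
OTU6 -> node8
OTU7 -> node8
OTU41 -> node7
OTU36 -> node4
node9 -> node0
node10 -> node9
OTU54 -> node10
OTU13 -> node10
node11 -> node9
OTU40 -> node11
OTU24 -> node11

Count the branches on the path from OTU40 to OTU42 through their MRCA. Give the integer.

The MRCA of OTU40 and OTU42 is the root of the tree.
From OTU40 up to that node: 3 branches. From OTU42 up to the same node: 5 branches. Total: 3 + 5 = 8.

8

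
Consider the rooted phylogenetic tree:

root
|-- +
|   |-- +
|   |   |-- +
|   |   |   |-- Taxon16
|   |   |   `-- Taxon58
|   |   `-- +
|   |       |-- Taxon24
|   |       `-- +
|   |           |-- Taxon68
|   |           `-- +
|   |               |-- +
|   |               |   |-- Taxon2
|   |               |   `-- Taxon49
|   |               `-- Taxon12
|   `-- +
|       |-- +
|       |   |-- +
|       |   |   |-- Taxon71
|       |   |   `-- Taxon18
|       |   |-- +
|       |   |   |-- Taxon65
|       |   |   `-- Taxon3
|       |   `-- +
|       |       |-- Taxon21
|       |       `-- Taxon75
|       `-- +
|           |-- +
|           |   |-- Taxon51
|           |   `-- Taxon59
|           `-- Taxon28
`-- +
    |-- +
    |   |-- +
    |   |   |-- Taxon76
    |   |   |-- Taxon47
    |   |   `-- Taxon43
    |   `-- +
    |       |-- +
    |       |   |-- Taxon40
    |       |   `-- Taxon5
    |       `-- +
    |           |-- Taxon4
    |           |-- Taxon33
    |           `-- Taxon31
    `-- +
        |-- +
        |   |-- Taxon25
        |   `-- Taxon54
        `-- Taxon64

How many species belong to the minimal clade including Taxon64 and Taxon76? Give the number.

11

The MRCA of Taxon64 and Taxon76 is the node subtending (((Taxon76,Taxon47,Taxon43),((Taxon40,Taxon5),(Taxon4,Taxon33,Taxon31))),((Taxon25,Taxon54),Taxon64)).
That clade contains 11 terminal taxa: Taxon25, Taxon31, Taxon33, Taxon4, Taxon40, Taxon43, Taxon47, Taxon5, Taxon54, Taxon64, Taxon76.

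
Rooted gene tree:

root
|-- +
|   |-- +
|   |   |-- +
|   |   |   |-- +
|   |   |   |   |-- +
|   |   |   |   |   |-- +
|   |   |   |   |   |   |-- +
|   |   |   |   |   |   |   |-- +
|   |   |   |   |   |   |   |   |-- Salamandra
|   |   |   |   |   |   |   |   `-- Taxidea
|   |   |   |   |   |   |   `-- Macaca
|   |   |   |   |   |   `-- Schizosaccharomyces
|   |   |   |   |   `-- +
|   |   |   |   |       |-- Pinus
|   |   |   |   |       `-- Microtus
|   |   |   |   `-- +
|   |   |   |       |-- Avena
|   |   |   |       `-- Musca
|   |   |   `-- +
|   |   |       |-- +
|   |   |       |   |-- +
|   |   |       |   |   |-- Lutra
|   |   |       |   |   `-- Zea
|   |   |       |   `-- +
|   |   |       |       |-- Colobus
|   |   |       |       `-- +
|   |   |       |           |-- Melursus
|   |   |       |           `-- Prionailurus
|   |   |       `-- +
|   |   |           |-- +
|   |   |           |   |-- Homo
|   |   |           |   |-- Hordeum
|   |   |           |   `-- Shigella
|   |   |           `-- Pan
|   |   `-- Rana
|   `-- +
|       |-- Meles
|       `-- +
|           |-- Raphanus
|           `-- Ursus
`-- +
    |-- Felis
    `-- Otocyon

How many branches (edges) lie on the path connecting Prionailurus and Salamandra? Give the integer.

11

The MRCA of Prionailurus and Salamandra is the node subtending ((((((Salamandra,Taxidea),Macaca),Schizosaccharomyces),(Pinus,Microtus)),(Avena,Musca)),(((Lutra,Zea),(Colobus,(Melursus,Prionailurus))),((Homo,Hordeum,Shigella),Pan))).
From Prionailurus up to that node: 5 branches. From Salamandra up to the same node: 6 branches. Total: 5 + 6 = 11.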